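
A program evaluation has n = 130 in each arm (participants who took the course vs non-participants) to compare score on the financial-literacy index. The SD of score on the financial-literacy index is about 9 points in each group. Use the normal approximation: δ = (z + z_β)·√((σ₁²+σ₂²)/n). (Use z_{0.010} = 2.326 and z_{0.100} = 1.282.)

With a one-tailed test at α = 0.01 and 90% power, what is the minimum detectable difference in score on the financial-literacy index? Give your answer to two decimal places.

δ = (z_α + z_β) · √((σ₁²+σ₂²)/n)
  = (2.326 + 1.282) · √(162/130)
  = 3.608 · √1.2462
  = 3.608 · 1.1163
  = 4.0277

Minimum detectable difference ≈ 4.03 points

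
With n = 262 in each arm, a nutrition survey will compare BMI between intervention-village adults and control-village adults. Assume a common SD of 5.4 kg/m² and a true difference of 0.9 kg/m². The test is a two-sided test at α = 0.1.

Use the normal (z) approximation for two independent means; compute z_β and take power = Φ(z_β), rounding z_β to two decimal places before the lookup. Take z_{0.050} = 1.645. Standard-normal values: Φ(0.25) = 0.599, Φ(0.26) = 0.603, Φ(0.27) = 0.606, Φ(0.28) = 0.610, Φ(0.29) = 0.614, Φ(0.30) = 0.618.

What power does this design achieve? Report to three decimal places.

Power ≈ 0.603

z_β = δ·√(n/(σ₁²+σ₂²)) − z_{α/2}
    = 0.9 · √(262/58.32) − 1.645
    = 0.9 · 2.11954 − 1.645
    = 1.9076 − 1.645 = 0.2626 → 0.26
Power = Φ(0.26) = 0.603.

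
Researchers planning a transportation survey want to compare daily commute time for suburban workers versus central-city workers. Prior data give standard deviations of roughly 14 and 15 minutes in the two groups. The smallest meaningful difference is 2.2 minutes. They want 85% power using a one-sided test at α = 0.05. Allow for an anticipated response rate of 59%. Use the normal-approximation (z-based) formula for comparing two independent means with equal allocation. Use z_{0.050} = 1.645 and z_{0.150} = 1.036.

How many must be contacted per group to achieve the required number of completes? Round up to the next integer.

n = (z_α + z_β)² · (σ₁² + σ₂²) / δ²
  = (1.645 + 1.036)² · (14² + 15² = 421) / 2.2²
  = 7.1878 · 421 / 4.84
  = 625.22
Adjust for 59% response: 625.22 / 0.59 = 1059.69.
Round up → n = 1060 per group.

n = 1060 per group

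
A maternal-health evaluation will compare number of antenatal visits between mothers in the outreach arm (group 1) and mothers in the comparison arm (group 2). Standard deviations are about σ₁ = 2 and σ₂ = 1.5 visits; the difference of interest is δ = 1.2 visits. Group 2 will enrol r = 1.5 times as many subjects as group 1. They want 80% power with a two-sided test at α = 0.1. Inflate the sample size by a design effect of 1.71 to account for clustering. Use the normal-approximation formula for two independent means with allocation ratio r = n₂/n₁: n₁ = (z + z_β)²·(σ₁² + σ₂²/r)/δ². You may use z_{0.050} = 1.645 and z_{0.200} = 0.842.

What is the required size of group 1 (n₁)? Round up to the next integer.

n₁ = (z_{α/2} + z_β)² · (σ₁² + σ₂²/r) / δ²
   = (1.645 + 0.842)² · (2² + 1.5²/1.5) / 1.2²
   = 6.1852 · (4 + 1.5) / 1.44
   = 6.1852 · 5.5 / 1.44
   = 23.62
Design effect: 1.71 × 23.62 = 40.40.
Round up → n₁ = 41; n₂ = r·n₁ = 1.5 × 41 = 62.

n₁ = 41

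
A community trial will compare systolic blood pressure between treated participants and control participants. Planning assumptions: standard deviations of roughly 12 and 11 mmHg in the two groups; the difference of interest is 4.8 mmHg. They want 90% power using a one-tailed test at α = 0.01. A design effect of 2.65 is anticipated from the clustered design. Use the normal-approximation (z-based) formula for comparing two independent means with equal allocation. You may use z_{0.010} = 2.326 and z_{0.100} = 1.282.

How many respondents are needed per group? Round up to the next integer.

n = 397 per group

n = (z_α + z_β)² · (σ₁² + σ₂²) / δ²
  = (2.326 + 1.282)² · (12² + 11² = 265) / 4.8²
  = 13.0177 · 265 / 23.04
  = 149.73
Design effect: 2.65 × 149.73 = 396.77.
Round up → n = 397 per group.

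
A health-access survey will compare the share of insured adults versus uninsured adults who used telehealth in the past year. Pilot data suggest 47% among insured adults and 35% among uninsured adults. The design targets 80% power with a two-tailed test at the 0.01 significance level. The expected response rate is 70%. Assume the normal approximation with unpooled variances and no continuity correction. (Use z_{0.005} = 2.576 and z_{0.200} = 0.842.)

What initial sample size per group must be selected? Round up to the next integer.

n = (z_{α/2} + z_β)² · [p₁(1−p₁) + p₂(1−p₂)] / (p₁ − p₂)²
  = (2.576 + 0.842)² · (0.47·0.53 + 0.35·0.65) / (0.12)²
  = (3.418)² · (0.2491 + 0.2275) / 0.0144
  = 11.6827 · 0.4766 / 0.0144
  = 386.67
Adjust for 70% response: 386.67 / 0.70 = 552.38.
Round up → n = 553 per group.

n = 553 per group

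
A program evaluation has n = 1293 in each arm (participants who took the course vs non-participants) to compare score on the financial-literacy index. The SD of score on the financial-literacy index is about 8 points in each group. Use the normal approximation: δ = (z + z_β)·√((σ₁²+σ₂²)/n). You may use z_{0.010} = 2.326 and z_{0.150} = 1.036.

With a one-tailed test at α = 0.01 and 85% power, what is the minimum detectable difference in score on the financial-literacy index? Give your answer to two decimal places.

δ = (z_α + z_β) · √((σ₁²+σ₂²)/n)
  = (2.326 + 1.036) · √(128/1293)
  = 3.362 · √0.09899
  = 3.362 · 0.3146
  = 1.0578

Minimum detectable difference ≈ 1.06 points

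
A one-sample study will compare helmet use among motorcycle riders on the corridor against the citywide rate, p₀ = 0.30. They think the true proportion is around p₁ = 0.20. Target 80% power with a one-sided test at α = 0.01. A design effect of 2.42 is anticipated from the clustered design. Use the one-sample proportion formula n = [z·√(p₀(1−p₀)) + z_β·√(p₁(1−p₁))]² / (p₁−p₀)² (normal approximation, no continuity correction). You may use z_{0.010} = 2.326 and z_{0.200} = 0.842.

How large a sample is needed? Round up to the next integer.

n = [z_α·√(p₀q₀) + z_β·√(p₁q₁)]² / (p₁ − p₀)²
  = [2.326·√(0.30·0.70) + 0.842·√(0.20·0.80)]² / (-0.10)²
  = [2.326·0.4583 + 0.842·0.4000]² / 0.0100
  = [1.4027]² / 0.0100
  = 196.76
Design effect: 2.42 × 196.76 = 476.16.
Round up → n = 477.

n = 477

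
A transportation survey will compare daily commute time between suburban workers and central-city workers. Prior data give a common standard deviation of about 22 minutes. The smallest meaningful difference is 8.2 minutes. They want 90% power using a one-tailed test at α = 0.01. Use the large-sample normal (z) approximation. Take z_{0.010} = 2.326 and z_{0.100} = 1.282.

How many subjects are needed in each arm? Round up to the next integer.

n = (z_α + z_β)² · (σ₁² + σ₂²) / δ²
  = (2.326 + 1.282)² · (2·22² = 968) / 8.2²
  = 13.0177 · 968 / 67.24
  = 187.40
Round up → n = 188 per group.

n = 188 per group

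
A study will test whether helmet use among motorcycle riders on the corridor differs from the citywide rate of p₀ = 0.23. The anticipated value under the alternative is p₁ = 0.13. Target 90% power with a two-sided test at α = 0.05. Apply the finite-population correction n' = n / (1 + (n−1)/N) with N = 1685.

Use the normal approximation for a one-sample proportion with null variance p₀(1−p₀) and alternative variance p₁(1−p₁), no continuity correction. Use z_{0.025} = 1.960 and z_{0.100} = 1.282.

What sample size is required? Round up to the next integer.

n = [z_{α/2}·√(p₀q₀) + z_β·√(p₁q₁)]² / (p₁ − p₀)²
  = [1.960·√(0.23·0.77) + 1.282·√(0.13·0.87)]² / (-0.10)²
  = [1.960·0.4208 + 1.282·0.3363]² / 0.0100
  = [1.2560]² / 0.0100
  = 157.75
Finite-population correction (N = 1685): 157.75 / (1 + (157.75 − 1)/1685) = 144.32.
Round up → n = 145.

n = 145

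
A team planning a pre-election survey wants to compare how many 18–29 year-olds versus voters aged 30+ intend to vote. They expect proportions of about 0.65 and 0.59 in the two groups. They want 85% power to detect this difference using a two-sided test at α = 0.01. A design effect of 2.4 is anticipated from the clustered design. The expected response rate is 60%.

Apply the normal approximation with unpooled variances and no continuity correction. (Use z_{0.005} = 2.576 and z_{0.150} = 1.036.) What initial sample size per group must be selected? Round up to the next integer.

n = (z_{α/2} + z_β)² · [p₁(1−p₁) + p₂(1−p₂)] / (p₁ − p₂)²
  = (2.576 + 1.036)² · (0.65·0.35 + 0.59·0.41) / (0.06)²
  = (3.612)² · (0.2275 + 0.2419) / 0.0036
  = 13.0465 · 0.4694 / 0.0036
  = 1701.12
Design effect: 2.4 × 1701.12 = 4082.70.
Adjust for 60% response: 4082.70 / 0.60 = 6804.50.
Round up → n = 6805 per group.

n = 6805 per group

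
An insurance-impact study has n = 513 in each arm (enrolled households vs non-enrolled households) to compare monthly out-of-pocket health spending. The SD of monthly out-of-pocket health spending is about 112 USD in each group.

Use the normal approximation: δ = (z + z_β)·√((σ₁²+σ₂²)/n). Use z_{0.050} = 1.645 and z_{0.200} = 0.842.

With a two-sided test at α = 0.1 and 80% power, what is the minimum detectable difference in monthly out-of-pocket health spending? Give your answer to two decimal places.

Minimum detectable difference ≈ 17.39 USD

δ = (z_{α/2} + z_β) · √((σ₁²+σ₂²)/n)
  = (1.645 + 0.842) · √(25088/513)
  = 2.487 · √48.9045
  = 2.487 · 6.9932
  = 17.3920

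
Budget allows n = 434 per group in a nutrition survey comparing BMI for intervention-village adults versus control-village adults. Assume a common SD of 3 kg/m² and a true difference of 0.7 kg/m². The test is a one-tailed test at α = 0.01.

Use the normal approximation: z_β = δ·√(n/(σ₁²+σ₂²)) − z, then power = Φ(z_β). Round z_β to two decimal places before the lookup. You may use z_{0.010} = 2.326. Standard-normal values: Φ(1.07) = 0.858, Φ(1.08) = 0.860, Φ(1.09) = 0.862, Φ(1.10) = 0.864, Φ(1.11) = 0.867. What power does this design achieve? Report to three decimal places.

z_β = δ·√(n/(σ₁²+σ₂²)) − z_α
    = 0.7 · √(434/18) − 2.326
    = 0.7 · 4.91031 − 2.326
    = 3.4372 − 2.326 = 1.1112 → 1.11
Power = Φ(1.11) = 0.867.

Power ≈ 0.867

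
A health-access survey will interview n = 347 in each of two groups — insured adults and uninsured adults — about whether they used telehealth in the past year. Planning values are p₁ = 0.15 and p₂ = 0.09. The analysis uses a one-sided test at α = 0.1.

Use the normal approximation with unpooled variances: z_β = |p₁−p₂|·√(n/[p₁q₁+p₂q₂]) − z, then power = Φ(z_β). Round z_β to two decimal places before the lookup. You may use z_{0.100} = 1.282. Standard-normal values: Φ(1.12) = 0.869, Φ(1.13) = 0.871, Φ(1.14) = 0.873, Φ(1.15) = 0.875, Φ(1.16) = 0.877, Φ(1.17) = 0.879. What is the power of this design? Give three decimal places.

z_β = |p₁−p₂|·√(n/[p₁q₁+p₂q₂]) − z_α
    = 0.06 · √(347/0.2094) − 1.282
    = 0.06 · 40.7077 − 1.282
    = 2.4425 − 1.282 = 1.1605 → 1.16
Power = Φ(1.16) = 0.877.

Power ≈ 0.877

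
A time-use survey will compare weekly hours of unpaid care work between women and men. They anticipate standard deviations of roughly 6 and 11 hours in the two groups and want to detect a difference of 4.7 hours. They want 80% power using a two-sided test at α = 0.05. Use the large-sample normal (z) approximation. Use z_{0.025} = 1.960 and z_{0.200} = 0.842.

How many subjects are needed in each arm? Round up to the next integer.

n = (z_{α/2} + z_β)² · (σ₁² + σ₂²) / δ²
  = (1.960 + 0.842)² · (6² + 11² = 157) / 4.7²
  = 7.8512 · 157 / 22.09
  = 55.80
Round up → n = 56 per group.

n = 56 per group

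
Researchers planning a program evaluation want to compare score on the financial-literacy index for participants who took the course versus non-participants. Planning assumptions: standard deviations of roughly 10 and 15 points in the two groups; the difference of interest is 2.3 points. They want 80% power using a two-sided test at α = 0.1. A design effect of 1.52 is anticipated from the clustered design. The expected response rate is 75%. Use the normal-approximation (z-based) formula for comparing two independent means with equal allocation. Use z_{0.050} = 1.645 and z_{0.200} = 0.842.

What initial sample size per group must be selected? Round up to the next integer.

n = (z_{α/2} + z_β)² · (σ₁² + σ₂²) / δ²
  = (1.645 + 0.842)² · (10² + 15² = 325) / 2.3²
  = 6.1852 · 325 / 5.29
  = 380.00
Design effect: 1.52 × 380.00 = 577.59.
Adjust for 75% response: 577.59 / 0.75 = 770.13.
Round up → n = 771 per group.

n = 771 per group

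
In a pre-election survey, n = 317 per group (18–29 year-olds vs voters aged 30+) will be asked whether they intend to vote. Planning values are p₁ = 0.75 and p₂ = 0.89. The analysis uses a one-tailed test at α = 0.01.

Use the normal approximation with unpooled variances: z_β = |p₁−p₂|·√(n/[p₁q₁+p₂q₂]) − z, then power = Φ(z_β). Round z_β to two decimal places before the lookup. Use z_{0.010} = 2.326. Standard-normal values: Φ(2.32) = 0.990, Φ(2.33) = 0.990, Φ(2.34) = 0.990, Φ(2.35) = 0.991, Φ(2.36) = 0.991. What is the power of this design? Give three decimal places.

z_β = |p₁−p₂|·√(n/[p₁q₁+p₂q₂]) − z_α
    = 0.14 · √(317/0.2854) − 2.326
    = 0.14 · 33.3275 − 2.326
    = 4.6658 − 2.326 = 2.3398 → 2.34
Power = Φ(2.34) = 0.990.

Power ≈ 0.990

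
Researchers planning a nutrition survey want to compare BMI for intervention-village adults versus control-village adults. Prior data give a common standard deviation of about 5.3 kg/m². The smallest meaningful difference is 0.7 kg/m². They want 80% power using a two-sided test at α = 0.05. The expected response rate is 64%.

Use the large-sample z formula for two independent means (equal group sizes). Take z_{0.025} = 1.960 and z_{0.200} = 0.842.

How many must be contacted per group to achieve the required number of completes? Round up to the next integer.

n = (z_{α/2} + z_β)² · (σ₁² + σ₂²) / δ²
  = (1.960 + 0.842)² · (2·5.3² = 56.18) / 0.7²
  = 7.8512 · 56.18 / 0.49
  = 900.16
Adjust for 64% response: 900.16 / 0.64 = 1406.51.
Round up → n = 1407 per group.

n = 1407 per group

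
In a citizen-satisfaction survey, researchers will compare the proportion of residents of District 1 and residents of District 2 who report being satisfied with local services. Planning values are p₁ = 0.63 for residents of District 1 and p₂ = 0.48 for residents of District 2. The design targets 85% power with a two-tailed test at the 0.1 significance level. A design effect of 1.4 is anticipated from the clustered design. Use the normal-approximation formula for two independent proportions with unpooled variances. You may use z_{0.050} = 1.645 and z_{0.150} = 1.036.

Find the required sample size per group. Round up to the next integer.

n = 216 per group

n = (z_{α/2} + z_β)² · [p₁(1−p₁) + p₂(1−p₂)] / (p₁ − p₂)²
  = (1.645 + 1.036)² · (0.63·0.37 + 0.48·0.52) / (0.15)²
  = (2.681)² · (0.2331 + 0.2496) / 0.0225
  = 7.1878 · 0.4827 / 0.0225
  = 154.20
Design effect: 1.4 × 154.20 = 215.88.
Round up → n = 216 per group.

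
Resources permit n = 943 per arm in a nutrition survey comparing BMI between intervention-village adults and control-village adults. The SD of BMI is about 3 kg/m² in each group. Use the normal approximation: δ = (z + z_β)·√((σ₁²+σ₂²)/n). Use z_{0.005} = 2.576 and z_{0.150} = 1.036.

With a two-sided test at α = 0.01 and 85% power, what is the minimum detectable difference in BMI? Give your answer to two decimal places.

δ = (z_{α/2} + z_β) · √((σ₁²+σ₂²)/n)
  = (2.576 + 1.036) · √(18/943)
  = 3.612 · √0.01909
  = 3.612 · 0.1382
  = 0.4990

Minimum detectable difference ≈ 0.50 kg/m²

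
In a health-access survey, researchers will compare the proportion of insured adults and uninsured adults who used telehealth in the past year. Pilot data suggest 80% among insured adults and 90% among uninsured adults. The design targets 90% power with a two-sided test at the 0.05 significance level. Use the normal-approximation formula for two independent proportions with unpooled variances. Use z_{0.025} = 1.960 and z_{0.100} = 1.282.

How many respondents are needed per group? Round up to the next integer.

n = (z_{α/2} + z_β)² · [p₁(1−p₁) + p₂(1−p₂)] / (p₁ − p₂)²
  = (1.960 + 1.282)² · (0.80·0.20 + 0.90·0.10) / (-0.10)²
  = (3.242)² · (0.1600 + 0.0900) / 0.0100
  = 10.5106 · 0.2500 / 0.0100
  = 262.76
Round up → n = 263 per group.

n = 263 per group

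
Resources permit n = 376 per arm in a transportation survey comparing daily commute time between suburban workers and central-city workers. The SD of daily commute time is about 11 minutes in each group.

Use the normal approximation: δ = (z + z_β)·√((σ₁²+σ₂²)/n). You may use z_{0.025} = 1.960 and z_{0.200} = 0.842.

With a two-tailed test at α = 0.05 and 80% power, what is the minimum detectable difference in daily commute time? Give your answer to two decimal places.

Minimum detectable difference ≈ 2.25 minutes

δ = (z_{α/2} + z_β) · √((σ₁²+σ₂²)/n)
  = (1.960 + 0.842) · √(242/376)
  = 2.802 · √0.64362
  = 2.802 · 0.8023
  = 2.2479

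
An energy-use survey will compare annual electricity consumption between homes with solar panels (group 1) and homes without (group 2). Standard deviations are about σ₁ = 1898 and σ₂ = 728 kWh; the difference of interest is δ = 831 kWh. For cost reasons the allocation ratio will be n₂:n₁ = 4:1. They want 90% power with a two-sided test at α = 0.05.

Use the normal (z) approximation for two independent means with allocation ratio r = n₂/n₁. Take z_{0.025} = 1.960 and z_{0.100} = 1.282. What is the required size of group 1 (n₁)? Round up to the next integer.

n₁ = 57

n₁ = (z_{α/2} + z_β)² · (σ₁² + σ₂²/r) / δ²
   = (1.960 + 1.282)² · (1898² + 728²/4) / 831²
   = 10.5106 · (3602404 + 132496) / 690561
   = 10.5106 · 3734900 / 690561
   = 56.85
Round up → n₁ = 57; n₂ = r·n₁ = 4 × 57 = 228.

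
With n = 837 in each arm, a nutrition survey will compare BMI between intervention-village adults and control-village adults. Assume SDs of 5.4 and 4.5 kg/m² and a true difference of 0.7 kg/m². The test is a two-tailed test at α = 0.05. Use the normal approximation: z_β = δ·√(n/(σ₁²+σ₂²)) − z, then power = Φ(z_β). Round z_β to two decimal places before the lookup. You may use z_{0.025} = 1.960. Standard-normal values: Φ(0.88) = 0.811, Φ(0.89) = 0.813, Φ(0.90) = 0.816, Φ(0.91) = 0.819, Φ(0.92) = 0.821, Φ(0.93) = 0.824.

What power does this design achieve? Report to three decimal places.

Power ≈ 0.821

z_β = δ·√(n/(σ₁²+σ₂²)) − z_{α/2}
    = 0.7 · √(837/49.41) − 1.960
    = 0.7 · 4.11581 − 1.960
    = 2.8811 − 1.960 = 0.9211 → 0.92
Power = Φ(0.92) = 0.821.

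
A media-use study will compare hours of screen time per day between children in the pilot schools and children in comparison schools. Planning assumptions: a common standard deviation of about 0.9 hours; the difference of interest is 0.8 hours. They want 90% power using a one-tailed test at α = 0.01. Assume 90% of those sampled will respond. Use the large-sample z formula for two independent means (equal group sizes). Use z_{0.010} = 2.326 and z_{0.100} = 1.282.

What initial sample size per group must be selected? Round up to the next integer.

n = 37 per group

n = (z_α + z_β)² · (σ₁² + σ₂²) / δ²
  = (2.326 + 1.282)² · (2·0.9² = 1.62) / 0.8²
  = 13.0177 · 1.62 / 0.64
  = 32.95
Adjust for 90% response: 32.95 / 0.90 = 36.61.
Round up → n = 37 per group.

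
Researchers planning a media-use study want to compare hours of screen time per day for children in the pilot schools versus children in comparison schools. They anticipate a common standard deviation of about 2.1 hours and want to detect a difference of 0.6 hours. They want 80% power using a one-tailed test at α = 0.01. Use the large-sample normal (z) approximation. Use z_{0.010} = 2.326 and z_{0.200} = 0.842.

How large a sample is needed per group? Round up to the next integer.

n = (z_α + z_β)² · (σ₁² + σ₂²) / δ²
  = (2.326 + 0.842)² · (2·2.1² = 8.82) / 0.6²
  = 10.0362 · 8.82 / 0.36
  = 245.89
Round up → n = 246 per group.

n = 246 per group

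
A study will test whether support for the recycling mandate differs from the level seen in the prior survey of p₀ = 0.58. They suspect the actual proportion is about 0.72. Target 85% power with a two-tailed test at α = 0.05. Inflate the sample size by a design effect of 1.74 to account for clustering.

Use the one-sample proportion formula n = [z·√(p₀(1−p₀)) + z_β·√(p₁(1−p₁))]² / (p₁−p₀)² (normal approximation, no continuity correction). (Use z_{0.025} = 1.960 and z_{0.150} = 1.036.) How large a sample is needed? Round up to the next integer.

n = 183

n = [z_{α/2}·√(p₀q₀) + z_β·√(p₁q₁)]² / (p₁ − p₀)²
  = [1.960·√(0.58·0.42) + 1.036·√(0.72·0.28)]² / (0.14)²
  = [1.960·0.4936 + 1.036·0.4490]² / 0.0196
  = [1.4325]² / 0.0196
  = 104.70
Design effect: 1.74 × 104.70 = 182.18.
Round up → n = 183.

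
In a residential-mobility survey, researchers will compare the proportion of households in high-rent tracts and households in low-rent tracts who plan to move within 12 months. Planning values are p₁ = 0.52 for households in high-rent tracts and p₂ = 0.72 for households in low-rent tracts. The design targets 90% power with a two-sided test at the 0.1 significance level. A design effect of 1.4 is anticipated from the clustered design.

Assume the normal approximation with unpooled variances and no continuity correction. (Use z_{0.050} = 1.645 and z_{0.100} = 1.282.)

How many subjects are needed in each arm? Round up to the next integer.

n = 136 per group

n = (z_{α/2} + z_β)² · [p₁(1−p₁) + p₂(1−p₂)] / (p₁ − p₂)²
  = (1.645 + 1.282)² · (0.52·0.48 + 0.72·0.28) / (-0.20)²
  = (2.927)² · (0.2496 + 0.2016) / 0.0400
  = 8.5673 · 0.4512 / 0.0400
  = 96.64
Design effect: 1.4 × 96.64 = 135.30.
Round up → n = 136 per group.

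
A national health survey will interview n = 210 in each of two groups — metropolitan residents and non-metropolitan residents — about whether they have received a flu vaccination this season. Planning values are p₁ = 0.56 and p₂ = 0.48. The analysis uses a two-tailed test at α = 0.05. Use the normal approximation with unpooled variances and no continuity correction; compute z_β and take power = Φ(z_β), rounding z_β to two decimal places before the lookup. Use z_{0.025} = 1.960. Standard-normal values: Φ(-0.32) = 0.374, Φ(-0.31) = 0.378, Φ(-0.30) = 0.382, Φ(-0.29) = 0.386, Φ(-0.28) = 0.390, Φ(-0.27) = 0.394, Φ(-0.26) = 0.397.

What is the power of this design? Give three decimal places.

Power ≈ 0.378

z_β = |p₁−p₂|·√(n/[p₁q₁+p₂q₂]) − z_{α/2}
    = 0.08 · √(210/0.4960) − 1.960
    = 0.08 · 20.5764 − 1.960
    = 1.6461 − 1.960 = -0.3139 → -0.31
Power = Φ(-0.31) = 0.378.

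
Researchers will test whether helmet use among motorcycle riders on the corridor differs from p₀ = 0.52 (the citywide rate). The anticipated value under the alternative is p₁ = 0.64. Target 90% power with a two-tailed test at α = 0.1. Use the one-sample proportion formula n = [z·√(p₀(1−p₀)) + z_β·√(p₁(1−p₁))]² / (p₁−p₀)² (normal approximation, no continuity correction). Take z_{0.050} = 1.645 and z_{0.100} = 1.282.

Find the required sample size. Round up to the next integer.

n = 144

n = [z_{α/2}·√(p₀q₀) + z_β·√(p₁q₁)]² / (p₁ − p₀)²
  = [1.645·√(0.52·0.48) + 1.282·√(0.64·0.36)]² / (0.12)²
  = [1.645·0.4996 + 1.282·0.4800]² / 0.0144
  = [1.4372]² / 0.0144
  = 143.44
Round up → n = 144.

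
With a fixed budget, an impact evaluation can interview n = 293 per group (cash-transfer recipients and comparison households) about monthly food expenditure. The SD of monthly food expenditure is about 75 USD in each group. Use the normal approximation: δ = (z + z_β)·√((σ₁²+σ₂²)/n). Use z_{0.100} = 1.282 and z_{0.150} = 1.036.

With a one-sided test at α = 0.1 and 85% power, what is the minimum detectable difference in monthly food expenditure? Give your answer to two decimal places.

Minimum detectable difference ≈ 14.36 USD

δ = (z_α + z_β) · √((σ₁²+σ₂²)/n)
  = (1.282 + 1.036) · √(11250/293)
  = 2.318 · √38.3959
  = 2.318 · 6.1964
  = 14.3634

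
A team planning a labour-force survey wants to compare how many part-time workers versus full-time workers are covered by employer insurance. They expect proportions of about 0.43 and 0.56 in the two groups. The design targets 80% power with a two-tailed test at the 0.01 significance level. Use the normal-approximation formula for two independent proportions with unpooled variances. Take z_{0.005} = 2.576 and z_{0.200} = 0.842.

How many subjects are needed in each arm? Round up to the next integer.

n = (z_{α/2} + z_β)² · [p₁(1−p₁) + p₂(1−p₂)] / (p₁ − p₂)²
  = (2.576 + 0.842)² · (0.43·0.57 + 0.56·0.44) / (-0.13)²
  = (3.418)² · (0.2451 + 0.2464) / 0.0169
  = 11.6827 · 0.4915 / 0.0169
  = 339.77
Round up → n = 340 per group.

n = 340 per group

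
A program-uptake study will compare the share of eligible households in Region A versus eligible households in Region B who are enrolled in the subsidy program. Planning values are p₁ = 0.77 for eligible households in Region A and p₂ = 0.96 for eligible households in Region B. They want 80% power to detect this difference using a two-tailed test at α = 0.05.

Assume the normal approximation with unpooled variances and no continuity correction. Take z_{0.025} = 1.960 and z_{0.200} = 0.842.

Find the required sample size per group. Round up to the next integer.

n = (z_{α/2} + z_β)² · [p₁(1−p₁) + p₂(1−p₂)] / (p₁ − p₂)²
  = (1.960 + 0.842)² · (0.77·0.23 + 0.96·0.04) / (-0.19)²
  = (2.802)² · (0.1771 + 0.0384) / 0.0361
  = 7.8512 · 0.2155 / 0.0361
  = 46.87
Round up → n = 47 per group.

n = 47 per group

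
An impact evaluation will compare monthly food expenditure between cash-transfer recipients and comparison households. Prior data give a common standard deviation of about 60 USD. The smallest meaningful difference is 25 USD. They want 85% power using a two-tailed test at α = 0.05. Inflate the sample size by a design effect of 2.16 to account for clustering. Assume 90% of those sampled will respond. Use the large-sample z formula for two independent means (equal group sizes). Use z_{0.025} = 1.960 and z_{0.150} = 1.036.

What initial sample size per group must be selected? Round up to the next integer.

n = 249 per group

n = (z_{α/2} + z_β)² · (σ₁² + σ₂²) / δ²
  = (1.960 + 1.036)² · (2·60² = 7200) / 25²
  = 8.9760 · 7200 / 625
  = 103.40
Design effect: 2.16 × 103.40 = 223.35.
Adjust for 90% response: 223.35 / 0.90 = 248.17.
Round up → n = 249 per group.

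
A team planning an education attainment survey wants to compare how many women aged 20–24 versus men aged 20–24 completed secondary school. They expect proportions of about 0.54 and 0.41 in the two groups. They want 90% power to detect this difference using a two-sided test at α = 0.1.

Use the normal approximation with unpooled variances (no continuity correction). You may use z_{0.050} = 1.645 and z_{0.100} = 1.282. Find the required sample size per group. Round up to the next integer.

n = 249 per group

n = (z_{α/2} + z_β)² · [p₁(1−p₁) + p₂(1−p₂)] / (p₁ − p₂)²
  = (1.645 + 1.282)² · (0.54·0.46 + 0.41·0.59) / (0.13)²
  = (2.927)² · (0.2484 + 0.2419) / 0.0169
  = 8.5673 · 0.4903 / 0.0169
  = 248.55
Round up → n = 249 per group.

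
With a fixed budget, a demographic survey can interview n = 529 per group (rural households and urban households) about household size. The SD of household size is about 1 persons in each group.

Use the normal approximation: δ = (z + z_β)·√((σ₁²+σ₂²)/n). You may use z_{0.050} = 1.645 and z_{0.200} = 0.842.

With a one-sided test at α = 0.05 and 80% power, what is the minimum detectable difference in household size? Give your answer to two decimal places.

δ = (z_α + z_β) · √((σ₁²+σ₂²)/n)
  = (1.645 + 0.842) · √(2/529)
  = 2.487 · √0.00378
  = 2.487 · 0.0615
  = 0.1529

Minimum detectable difference ≈ 0.15 persons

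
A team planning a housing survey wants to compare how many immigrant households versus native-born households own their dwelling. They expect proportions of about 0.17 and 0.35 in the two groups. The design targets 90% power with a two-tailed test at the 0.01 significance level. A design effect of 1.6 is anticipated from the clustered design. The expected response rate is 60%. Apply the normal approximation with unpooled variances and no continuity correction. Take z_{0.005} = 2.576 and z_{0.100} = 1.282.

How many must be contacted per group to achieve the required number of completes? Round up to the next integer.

n = 452 per group

n = (z_{α/2} + z_β)² · [p₁(1−p₁) + p₂(1−p₂)] / (p₁ − p₂)²
  = (2.576 + 1.282)² · (0.17·0.83 + 0.35·0.65) / (-0.18)²
  = (3.858)² · (0.1411 + 0.2275) / 0.0324
  = 14.8842 · 0.3686 / 0.0324
  = 169.33
Design effect: 1.6 × 169.33 = 270.93.
Adjust for 60% response: 270.93 / 0.60 = 451.55.
Round up → n = 452 per group.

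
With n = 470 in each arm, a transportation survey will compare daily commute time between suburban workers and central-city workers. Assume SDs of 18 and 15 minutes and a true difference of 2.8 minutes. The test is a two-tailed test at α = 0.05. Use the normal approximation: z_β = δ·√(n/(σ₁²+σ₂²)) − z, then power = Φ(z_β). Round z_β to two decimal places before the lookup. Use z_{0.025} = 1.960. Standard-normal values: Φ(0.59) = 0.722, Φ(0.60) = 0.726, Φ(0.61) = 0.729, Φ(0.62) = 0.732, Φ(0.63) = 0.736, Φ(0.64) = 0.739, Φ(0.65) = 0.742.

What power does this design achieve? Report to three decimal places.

Power ≈ 0.736

z_β = δ·√(n/(σ₁²+σ₂²)) − z_{α/2}
    = 2.8 · √(470/549) − 1.960
    = 2.8 · 0.92526 − 1.960
    = 2.5907 − 1.960 = 0.6307 → 0.63
Power = Φ(0.63) = 0.736.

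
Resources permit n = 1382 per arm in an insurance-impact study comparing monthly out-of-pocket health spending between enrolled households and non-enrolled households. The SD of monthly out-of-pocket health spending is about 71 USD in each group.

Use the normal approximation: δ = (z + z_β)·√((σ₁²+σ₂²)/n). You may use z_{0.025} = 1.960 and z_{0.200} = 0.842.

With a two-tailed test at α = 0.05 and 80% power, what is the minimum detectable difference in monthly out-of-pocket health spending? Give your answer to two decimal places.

Minimum detectable difference ≈ 7.57 USD

δ = (z_{α/2} + z_β) · √((σ₁²+σ₂²)/n)
  = (1.960 + 0.842) · √(10082/1382)
  = 2.802 · √7.2952
  = 2.802 · 2.7010
  = 7.5681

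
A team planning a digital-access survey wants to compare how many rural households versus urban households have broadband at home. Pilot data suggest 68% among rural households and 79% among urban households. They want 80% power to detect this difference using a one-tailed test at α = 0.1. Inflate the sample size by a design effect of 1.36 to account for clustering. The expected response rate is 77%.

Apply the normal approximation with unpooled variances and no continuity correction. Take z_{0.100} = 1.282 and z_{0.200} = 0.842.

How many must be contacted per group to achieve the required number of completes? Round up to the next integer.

n = 253 per group

n = (z_α + z_β)² · [p₁(1−p₁) + p₂(1−p₂)] / (p₁ − p₂)²
  = (1.282 + 0.842)² · (0.68·0.32 + 0.79·0.21) / (-0.11)²
  = (2.124)² · (0.2176 + 0.1659) / 0.0121
  = 4.5114 · 0.3835 / 0.0121
  = 142.98
Design effect: 1.36 × 142.98 = 194.46.
Adjust for 77% response: 194.46 / 0.77 = 252.54.
Round up → n = 253 per group.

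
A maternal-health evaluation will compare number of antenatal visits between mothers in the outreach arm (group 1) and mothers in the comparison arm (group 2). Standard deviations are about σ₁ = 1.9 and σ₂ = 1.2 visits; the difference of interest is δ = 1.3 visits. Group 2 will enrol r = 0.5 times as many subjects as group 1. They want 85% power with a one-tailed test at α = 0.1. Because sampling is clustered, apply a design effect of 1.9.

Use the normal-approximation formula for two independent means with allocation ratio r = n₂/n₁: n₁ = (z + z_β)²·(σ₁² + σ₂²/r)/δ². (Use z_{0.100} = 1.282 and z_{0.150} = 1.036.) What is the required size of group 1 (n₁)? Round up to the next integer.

n₁ = (z_α + z_β)² · (σ₁² + σ₂²/r) / δ²
   = (1.282 + 1.036)² · (1.9² + 1.2²/0.5) / 1.3²
   = 5.3731 · (3.61 + 2.88) / 1.69
   = 5.3731 · 6.49 / 1.69
   = 20.63
Design effect: 1.9 × 20.63 = 39.20.
Round up → n₁ = 40; n₂ = r·n₁ = 0.5 × 40 = 20.

n₁ = 40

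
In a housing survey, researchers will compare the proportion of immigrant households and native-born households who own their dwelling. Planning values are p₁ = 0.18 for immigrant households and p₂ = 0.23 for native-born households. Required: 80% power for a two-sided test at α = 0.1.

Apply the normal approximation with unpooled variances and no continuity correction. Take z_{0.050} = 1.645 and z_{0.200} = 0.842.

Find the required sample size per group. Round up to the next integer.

n = (z_{α/2} + z_β)² · [p₁(1−p₁) + p₂(1−p₂)] / (p₁ − p₂)²
  = (1.645 + 0.842)² · (0.18·0.82 + 0.23·0.77) / (-0.05)²
  = (2.487)² · (0.1476 + 0.1771) / 0.0025
  = 6.1852 · 0.3247 / 0.0025
  = 803.33
Round up → n = 804 per group.

n = 804 per group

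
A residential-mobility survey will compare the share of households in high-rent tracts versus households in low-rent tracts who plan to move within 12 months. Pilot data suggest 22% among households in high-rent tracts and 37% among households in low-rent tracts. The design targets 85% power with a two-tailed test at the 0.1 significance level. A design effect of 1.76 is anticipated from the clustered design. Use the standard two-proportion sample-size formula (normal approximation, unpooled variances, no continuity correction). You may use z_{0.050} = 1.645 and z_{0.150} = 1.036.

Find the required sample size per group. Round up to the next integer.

n = (z_{α/2} + z_β)² · [p₁(1−p₁) + p₂(1−p₂)] / (p₁ − p₂)²
  = (1.645 + 1.036)² · (0.22·0.78 + 0.37·0.63) / (-0.15)²
  = (2.681)² · (0.1716 + 0.2331) / 0.0225
  = 7.1878 · 0.4047 / 0.0225
  = 129.28
Design effect: 1.76 × 129.28 = 227.54.
Round up → n = 228 per group.

n = 228 per group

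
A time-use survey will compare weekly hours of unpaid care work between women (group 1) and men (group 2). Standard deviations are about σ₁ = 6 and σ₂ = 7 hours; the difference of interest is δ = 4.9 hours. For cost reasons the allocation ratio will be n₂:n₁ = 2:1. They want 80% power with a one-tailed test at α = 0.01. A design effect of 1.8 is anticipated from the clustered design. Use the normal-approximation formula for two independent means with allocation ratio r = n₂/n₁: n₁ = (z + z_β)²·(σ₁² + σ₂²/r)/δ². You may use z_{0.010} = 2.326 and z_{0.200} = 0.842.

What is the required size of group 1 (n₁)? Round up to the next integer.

n₁ = 46

n₁ = (z_α + z_β)² · (σ₁² + σ₂²/r) / δ²
   = (2.326 + 0.842)² · (6² + 7²/2) / 4.9²
   = 10.0362 · (36 + 24.5) / 24.01
   = 10.0362 · 60.5 / 24.01
   = 25.29
Design effect: 1.8 × 25.29 = 45.52.
Round up → n₁ = 46; n₂ = r·n₁ = 2 × 46 = 92.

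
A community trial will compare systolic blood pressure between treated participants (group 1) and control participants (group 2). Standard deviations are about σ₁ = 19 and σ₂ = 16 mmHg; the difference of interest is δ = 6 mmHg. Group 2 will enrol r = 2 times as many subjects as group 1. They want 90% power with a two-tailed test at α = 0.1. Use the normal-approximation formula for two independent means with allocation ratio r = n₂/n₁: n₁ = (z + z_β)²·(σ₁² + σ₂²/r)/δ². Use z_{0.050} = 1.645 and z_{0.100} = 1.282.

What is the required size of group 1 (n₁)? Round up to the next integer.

n₁ = (z_{α/2} + z_β)² · (σ₁² + σ₂²/r) / δ²
   = (1.645 + 1.282)² · (19² + 16²/2) / 6²
   = 8.5673 · (361 + 128) / 36
   = 8.5673 · 489 / 36
   = 116.37
Round up → n₁ = 117; n₂ = r·n₁ = 2 × 117 = 234.

n₁ = 117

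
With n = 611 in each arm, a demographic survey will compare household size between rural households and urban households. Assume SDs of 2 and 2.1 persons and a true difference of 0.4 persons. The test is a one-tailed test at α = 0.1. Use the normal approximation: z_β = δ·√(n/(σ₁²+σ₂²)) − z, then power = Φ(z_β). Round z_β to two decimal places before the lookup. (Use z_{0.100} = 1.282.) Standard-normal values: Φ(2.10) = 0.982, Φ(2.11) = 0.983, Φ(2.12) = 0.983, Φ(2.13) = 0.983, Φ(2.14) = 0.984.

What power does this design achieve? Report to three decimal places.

Power ≈ 0.983

z_β = δ·√(n/(σ₁²+σ₂²)) − z_α
    = 0.4 · √(611/8.41) − 1.282
    = 0.4 · 8.52359 − 1.282
    = 3.4094 − 1.282 = 2.1274 → 2.13
Power = Φ(2.13) = 0.983.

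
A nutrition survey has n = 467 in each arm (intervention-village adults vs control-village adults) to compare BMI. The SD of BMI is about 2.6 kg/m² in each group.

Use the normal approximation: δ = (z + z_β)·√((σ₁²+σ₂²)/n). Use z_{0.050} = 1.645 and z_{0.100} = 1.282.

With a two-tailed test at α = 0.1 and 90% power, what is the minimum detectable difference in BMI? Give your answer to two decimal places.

Minimum detectable difference ≈ 0.50 kg/m²

δ = (z_{α/2} + z_β) · √((σ₁²+σ₂²)/n)
  = (1.645 + 1.282) · √(13.52/467)
  = 2.927 · √0.02895
  = 2.927 · 0.1701
  = 0.4980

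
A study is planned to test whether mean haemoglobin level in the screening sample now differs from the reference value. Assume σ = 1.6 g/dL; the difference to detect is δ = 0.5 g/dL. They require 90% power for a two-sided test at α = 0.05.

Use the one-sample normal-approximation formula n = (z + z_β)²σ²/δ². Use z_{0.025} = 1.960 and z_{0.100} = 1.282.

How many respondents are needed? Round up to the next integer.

n = 108

n = (z_{α/2} + z_β)² · σ² / δ²
  = (1.960 + 1.282)² · 1.6² / 0.5²
  = 10.5106 · 2.56 / 0.25
  = 107.63
Round up → n = 108.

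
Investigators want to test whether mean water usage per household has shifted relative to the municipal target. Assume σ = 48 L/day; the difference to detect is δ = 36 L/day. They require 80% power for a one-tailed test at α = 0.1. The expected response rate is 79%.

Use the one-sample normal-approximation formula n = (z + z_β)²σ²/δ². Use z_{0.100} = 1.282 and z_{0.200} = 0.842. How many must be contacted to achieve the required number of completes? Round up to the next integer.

n = (z_α + z_β)² · σ² / δ²
  = (1.282 + 0.842)² · 48² / 36²
  = 4.5114 · 2304 / 1296
  = 8.02
Adjust for 79% response: 8.02 / 0.79 = 10.15.
Round up → n = 11.

n = 11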